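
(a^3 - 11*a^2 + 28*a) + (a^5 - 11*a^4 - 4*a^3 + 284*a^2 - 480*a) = a^5 - 11*a^4 - 3*a^3 + 273*a^2 - 452*a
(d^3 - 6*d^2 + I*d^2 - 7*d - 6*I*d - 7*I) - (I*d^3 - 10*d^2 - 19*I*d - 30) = d^3 - I*d^3 + 4*d^2 + I*d^2 - 7*d + 13*I*d + 30 - 7*I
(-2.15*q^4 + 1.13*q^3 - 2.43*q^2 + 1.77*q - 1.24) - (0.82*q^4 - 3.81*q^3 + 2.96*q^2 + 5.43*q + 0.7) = -2.97*q^4 + 4.94*q^3 - 5.39*q^2 - 3.66*q - 1.94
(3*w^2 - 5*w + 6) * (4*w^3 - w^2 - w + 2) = 12*w^5 - 23*w^4 + 26*w^3 + 5*w^2 - 16*w + 12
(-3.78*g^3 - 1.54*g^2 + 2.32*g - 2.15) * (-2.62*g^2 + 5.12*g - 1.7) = 9.9036*g^5 - 15.3188*g^4 - 7.5372*g^3 + 20.1294*g^2 - 14.952*g + 3.655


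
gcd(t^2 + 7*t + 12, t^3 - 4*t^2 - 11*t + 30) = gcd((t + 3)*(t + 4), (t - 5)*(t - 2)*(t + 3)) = t + 3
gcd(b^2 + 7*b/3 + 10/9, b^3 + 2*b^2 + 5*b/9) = b + 5/3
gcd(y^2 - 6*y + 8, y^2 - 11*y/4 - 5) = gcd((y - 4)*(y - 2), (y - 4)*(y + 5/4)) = y - 4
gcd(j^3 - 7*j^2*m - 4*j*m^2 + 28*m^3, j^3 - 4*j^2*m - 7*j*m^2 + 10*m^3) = j + 2*m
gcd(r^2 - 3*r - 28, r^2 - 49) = r - 7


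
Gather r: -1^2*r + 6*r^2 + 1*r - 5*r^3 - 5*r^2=-5*r^3 + r^2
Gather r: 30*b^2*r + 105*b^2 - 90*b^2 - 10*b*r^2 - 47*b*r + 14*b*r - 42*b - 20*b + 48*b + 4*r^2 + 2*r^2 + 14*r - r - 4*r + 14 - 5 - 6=15*b^2 - 14*b + r^2*(6 - 10*b) + r*(30*b^2 - 33*b + 9) + 3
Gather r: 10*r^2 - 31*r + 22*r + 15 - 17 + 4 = 10*r^2 - 9*r + 2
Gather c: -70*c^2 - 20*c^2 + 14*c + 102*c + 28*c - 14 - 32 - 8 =-90*c^2 + 144*c - 54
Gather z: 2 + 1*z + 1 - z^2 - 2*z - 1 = -z^2 - z + 2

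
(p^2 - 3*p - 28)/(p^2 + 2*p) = (p^2 - 3*p - 28)/(p*(p + 2))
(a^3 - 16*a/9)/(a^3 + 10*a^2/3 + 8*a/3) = (a - 4/3)/(a + 2)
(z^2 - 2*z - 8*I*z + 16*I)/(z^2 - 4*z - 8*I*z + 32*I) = (z - 2)/(z - 4)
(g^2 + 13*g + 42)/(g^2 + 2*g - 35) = (g + 6)/(g - 5)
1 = 1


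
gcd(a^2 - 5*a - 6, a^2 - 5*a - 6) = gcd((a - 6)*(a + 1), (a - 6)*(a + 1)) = a^2 - 5*a - 6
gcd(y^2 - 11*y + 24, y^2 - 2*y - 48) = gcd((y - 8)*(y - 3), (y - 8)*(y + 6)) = y - 8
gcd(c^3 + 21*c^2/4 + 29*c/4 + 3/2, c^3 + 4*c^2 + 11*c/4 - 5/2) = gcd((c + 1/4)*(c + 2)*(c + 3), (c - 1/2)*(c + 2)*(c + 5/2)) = c + 2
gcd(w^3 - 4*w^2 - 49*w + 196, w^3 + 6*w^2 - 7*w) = w + 7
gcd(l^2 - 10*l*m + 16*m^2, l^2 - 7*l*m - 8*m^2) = l - 8*m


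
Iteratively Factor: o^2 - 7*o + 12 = (o - 4)*(o - 3)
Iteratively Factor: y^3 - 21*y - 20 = (y - 5)*(y^2 + 5*y + 4) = (y - 5)*(y + 1)*(y + 4)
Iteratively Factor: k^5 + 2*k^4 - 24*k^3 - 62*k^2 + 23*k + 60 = (k - 5)*(k^4 + 7*k^3 + 11*k^2 - 7*k - 12) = (k - 5)*(k + 3)*(k^3 + 4*k^2 - k - 4) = (k - 5)*(k + 1)*(k + 3)*(k^2 + 3*k - 4) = (k - 5)*(k - 1)*(k + 1)*(k + 3)*(k + 4)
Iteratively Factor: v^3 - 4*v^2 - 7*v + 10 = (v + 2)*(v^2 - 6*v + 5) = (v - 5)*(v + 2)*(v - 1)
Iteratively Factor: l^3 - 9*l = (l + 3)*(l^2 - 3*l) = (l - 3)*(l + 3)*(l)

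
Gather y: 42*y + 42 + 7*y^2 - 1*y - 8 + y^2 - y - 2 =8*y^2 + 40*y + 32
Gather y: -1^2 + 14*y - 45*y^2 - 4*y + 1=-45*y^2 + 10*y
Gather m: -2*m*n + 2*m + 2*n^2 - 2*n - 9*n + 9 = m*(2 - 2*n) + 2*n^2 - 11*n + 9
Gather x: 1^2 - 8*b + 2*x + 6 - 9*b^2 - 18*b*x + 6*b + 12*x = -9*b^2 - 2*b + x*(14 - 18*b) + 7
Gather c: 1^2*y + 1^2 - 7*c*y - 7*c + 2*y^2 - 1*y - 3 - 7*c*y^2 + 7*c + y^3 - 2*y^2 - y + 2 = c*(-7*y^2 - 7*y) + y^3 - y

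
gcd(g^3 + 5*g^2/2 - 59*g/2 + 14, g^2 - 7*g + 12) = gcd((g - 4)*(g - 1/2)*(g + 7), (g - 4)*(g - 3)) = g - 4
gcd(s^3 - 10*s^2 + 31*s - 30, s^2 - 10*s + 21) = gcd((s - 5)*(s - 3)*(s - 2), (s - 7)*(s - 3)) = s - 3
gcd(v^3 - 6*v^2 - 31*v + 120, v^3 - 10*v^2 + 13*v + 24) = v^2 - 11*v + 24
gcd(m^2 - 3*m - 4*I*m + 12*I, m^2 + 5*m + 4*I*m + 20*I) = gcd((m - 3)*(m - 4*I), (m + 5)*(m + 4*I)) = 1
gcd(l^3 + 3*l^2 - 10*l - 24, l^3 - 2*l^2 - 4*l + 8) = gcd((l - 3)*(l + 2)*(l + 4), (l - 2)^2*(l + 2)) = l + 2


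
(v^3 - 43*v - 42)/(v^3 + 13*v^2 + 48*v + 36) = (v - 7)/(v + 6)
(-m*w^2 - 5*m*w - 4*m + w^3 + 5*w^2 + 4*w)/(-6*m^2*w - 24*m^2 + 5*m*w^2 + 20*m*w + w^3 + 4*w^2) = (w + 1)/(6*m + w)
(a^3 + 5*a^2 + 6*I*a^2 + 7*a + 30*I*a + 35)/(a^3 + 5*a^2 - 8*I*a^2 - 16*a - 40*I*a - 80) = (a^2 + 6*I*a + 7)/(a^2 - 8*I*a - 16)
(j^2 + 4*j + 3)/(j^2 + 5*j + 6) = (j + 1)/(j + 2)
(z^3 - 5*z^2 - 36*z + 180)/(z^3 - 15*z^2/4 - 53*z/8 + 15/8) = 8*(z^2 - 36)/(8*z^2 + 10*z - 3)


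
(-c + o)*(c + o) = -c^2 + o^2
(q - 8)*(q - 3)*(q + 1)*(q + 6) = q^4 - 4*q^3 - 47*q^2 + 102*q + 144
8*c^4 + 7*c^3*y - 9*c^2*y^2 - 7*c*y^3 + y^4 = (-8*c + y)*(-c + y)*(c + y)^2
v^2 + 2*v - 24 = (v - 4)*(v + 6)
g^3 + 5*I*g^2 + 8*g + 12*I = (g - 2*I)*(g + I)*(g + 6*I)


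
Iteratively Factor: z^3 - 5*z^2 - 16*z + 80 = (z - 4)*(z^2 - z - 20) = (z - 4)*(z + 4)*(z - 5)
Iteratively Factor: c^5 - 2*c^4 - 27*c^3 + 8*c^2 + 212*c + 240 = (c - 5)*(c^4 + 3*c^3 - 12*c^2 - 52*c - 48) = (c - 5)*(c + 2)*(c^3 + c^2 - 14*c - 24) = (c - 5)*(c + 2)*(c + 3)*(c^2 - 2*c - 8) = (c - 5)*(c + 2)^2*(c + 3)*(c - 4)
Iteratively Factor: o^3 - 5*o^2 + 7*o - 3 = (o - 1)*(o^2 - 4*o + 3) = (o - 1)^2*(o - 3)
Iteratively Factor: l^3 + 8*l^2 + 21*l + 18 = (l + 3)*(l^2 + 5*l + 6) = (l + 3)^2*(l + 2)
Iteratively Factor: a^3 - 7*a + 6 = (a - 1)*(a^2 + a - 6) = (a - 2)*(a - 1)*(a + 3)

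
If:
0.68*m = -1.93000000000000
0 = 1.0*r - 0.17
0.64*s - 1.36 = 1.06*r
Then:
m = -2.84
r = 0.17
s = 2.41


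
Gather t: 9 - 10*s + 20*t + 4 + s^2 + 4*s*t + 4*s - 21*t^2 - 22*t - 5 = s^2 - 6*s - 21*t^2 + t*(4*s - 2) + 8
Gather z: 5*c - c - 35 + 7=4*c - 28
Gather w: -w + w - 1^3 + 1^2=0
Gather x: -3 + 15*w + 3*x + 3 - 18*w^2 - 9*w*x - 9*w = -18*w^2 + 6*w + x*(3 - 9*w)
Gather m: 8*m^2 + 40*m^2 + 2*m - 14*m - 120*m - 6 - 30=48*m^2 - 132*m - 36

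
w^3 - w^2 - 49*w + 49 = (w - 7)*(w - 1)*(w + 7)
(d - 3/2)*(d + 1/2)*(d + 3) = d^3 + 2*d^2 - 15*d/4 - 9/4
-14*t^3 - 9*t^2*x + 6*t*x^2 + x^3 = (-2*t + x)*(t + x)*(7*t + x)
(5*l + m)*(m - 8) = 5*l*m - 40*l + m^2 - 8*m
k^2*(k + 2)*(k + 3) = k^4 + 5*k^3 + 6*k^2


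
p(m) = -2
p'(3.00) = 0.00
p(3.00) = -2.00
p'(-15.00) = 0.00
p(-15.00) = -2.00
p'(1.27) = 0.00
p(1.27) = -2.00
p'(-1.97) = 0.00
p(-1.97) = -2.00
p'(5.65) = 0.00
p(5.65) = -2.00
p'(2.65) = 0.00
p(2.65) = -2.00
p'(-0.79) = 0.00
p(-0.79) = -2.00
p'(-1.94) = 0.00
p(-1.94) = -2.00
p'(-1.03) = 0.00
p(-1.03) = -2.00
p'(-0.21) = 0.00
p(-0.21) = -2.00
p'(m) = 0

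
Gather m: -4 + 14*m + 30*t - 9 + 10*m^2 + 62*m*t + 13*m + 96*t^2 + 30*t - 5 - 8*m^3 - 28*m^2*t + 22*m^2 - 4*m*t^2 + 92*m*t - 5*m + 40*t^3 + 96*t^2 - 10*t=-8*m^3 + m^2*(32 - 28*t) + m*(-4*t^2 + 154*t + 22) + 40*t^3 + 192*t^2 + 50*t - 18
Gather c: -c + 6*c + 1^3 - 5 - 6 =5*c - 10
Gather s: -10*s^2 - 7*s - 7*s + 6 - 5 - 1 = -10*s^2 - 14*s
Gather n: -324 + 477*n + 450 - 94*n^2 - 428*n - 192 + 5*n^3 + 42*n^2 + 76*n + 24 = 5*n^3 - 52*n^2 + 125*n - 42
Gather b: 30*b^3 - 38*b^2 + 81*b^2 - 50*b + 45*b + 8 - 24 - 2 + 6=30*b^3 + 43*b^2 - 5*b - 12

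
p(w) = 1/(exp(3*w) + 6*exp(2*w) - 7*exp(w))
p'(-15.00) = 467002.48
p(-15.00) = -467002.60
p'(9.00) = 0.00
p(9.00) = 0.00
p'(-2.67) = 2.05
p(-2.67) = -2.19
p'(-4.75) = 16.51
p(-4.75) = -16.64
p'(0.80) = -0.12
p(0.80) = 0.04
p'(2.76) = -0.00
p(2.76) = 0.00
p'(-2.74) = 2.20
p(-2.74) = -2.34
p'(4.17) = -0.00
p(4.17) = 0.00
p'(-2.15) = 1.21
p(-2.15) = -1.37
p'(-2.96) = 2.75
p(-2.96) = -2.89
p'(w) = (-3*exp(3*w) - 12*exp(2*w) + 7*exp(w))/(exp(3*w) + 6*exp(2*w) - 7*exp(w))^2 = (-3*exp(2*w) - 12*exp(w) + 7)*exp(-w)/(exp(2*w) + 6*exp(w) - 7)^2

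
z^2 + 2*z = z*(z + 2)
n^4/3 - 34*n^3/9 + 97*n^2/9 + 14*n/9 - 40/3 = (n/3 + 1/3)*(n - 6)*(n - 5)*(n - 4/3)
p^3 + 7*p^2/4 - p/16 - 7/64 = (p - 1/4)*(p + 1/4)*(p + 7/4)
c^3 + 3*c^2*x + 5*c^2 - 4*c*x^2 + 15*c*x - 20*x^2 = (c + 5)*(c - x)*(c + 4*x)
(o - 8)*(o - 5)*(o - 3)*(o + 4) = o^4 - 12*o^3 + 15*o^2 + 196*o - 480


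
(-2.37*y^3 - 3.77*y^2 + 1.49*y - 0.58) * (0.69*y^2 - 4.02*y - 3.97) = -1.6353*y^5 + 6.9261*y^4 + 25.5924*y^3 + 8.5769*y^2 - 3.5837*y + 2.3026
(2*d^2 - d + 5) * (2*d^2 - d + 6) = 4*d^4 - 4*d^3 + 23*d^2 - 11*d + 30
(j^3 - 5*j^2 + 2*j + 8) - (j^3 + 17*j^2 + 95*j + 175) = -22*j^2 - 93*j - 167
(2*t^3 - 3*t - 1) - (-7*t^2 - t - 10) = 2*t^3 + 7*t^2 - 2*t + 9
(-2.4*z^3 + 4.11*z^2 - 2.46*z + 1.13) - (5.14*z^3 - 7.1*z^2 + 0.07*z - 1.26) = -7.54*z^3 + 11.21*z^2 - 2.53*z + 2.39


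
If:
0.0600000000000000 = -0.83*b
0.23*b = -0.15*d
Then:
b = -0.07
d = 0.11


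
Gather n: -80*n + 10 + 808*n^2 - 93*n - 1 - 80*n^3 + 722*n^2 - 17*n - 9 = -80*n^3 + 1530*n^2 - 190*n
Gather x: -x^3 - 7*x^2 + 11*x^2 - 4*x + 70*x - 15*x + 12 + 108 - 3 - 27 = -x^3 + 4*x^2 + 51*x + 90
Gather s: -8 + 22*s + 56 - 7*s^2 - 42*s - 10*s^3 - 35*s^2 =-10*s^3 - 42*s^2 - 20*s + 48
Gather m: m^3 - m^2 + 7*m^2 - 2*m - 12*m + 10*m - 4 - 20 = m^3 + 6*m^2 - 4*m - 24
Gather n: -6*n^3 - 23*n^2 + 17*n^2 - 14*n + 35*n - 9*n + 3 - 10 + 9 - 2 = -6*n^3 - 6*n^2 + 12*n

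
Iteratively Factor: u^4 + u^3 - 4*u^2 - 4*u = (u)*(u^3 + u^2 - 4*u - 4) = u*(u - 2)*(u^2 + 3*u + 2) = u*(u - 2)*(u + 1)*(u + 2)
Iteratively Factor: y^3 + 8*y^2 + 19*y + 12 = (y + 1)*(y^2 + 7*y + 12) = (y + 1)*(y + 4)*(y + 3)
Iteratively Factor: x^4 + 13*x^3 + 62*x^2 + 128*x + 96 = (x + 4)*(x^3 + 9*x^2 + 26*x + 24) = (x + 4)^2*(x^2 + 5*x + 6) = (x + 2)*(x + 4)^2*(x + 3)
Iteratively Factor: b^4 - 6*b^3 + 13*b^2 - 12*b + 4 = (b - 1)*(b^3 - 5*b^2 + 8*b - 4) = (b - 2)*(b - 1)*(b^2 - 3*b + 2) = (b - 2)*(b - 1)^2*(b - 2)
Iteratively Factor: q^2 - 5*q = (q)*(q - 5)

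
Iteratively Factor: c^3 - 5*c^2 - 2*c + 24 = (c - 3)*(c^2 - 2*c - 8) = (c - 4)*(c - 3)*(c + 2)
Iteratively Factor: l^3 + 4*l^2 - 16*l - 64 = (l - 4)*(l^2 + 8*l + 16) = (l - 4)*(l + 4)*(l + 4)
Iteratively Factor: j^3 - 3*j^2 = (j)*(j^2 - 3*j) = j*(j - 3)*(j)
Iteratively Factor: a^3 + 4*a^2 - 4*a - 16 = (a - 2)*(a^2 + 6*a + 8) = (a - 2)*(a + 2)*(a + 4)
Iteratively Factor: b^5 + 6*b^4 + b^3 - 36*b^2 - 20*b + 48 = (b + 3)*(b^4 + 3*b^3 - 8*b^2 - 12*b + 16) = (b - 2)*(b + 3)*(b^3 + 5*b^2 + 2*b - 8) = (b - 2)*(b + 3)*(b + 4)*(b^2 + b - 2) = (b - 2)*(b - 1)*(b + 3)*(b + 4)*(b + 2)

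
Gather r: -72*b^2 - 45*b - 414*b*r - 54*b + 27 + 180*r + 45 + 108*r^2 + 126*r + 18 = -72*b^2 - 99*b + 108*r^2 + r*(306 - 414*b) + 90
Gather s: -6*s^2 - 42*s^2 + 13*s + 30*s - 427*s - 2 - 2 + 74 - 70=-48*s^2 - 384*s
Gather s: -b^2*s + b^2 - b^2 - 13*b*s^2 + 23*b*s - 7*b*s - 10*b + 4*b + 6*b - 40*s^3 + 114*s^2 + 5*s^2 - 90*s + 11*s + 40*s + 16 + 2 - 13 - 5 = -40*s^3 + s^2*(119 - 13*b) + s*(-b^2 + 16*b - 39)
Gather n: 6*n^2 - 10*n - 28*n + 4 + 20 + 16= 6*n^2 - 38*n + 40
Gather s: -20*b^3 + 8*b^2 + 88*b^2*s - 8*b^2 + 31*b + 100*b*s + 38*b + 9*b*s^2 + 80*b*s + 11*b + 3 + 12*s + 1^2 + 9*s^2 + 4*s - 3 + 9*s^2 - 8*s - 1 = -20*b^3 + 80*b + s^2*(9*b + 18) + s*(88*b^2 + 180*b + 8)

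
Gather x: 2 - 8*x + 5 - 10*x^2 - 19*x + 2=-10*x^2 - 27*x + 9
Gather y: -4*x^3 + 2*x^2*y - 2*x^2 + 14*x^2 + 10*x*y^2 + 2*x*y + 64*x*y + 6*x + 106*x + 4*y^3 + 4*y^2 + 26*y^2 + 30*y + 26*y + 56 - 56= -4*x^3 + 12*x^2 + 112*x + 4*y^3 + y^2*(10*x + 30) + y*(2*x^2 + 66*x + 56)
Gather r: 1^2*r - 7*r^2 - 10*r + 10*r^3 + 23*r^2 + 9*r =10*r^3 + 16*r^2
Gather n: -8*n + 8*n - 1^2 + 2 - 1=0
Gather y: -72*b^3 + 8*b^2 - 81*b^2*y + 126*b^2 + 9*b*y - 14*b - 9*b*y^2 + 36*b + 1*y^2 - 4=-72*b^3 + 134*b^2 + 22*b + y^2*(1 - 9*b) + y*(-81*b^2 + 9*b) - 4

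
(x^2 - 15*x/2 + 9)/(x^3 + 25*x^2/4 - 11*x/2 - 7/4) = 2*(2*x^2 - 15*x + 18)/(4*x^3 + 25*x^2 - 22*x - 7)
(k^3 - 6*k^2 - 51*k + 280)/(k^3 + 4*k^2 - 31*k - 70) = (k - 8)/(k + 2)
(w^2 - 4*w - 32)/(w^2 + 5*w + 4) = (w - 8)/(w + 1)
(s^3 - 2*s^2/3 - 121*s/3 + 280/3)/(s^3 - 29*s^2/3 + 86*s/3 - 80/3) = (s + 7)/(s - 2)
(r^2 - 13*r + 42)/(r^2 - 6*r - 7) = (r - 6)/(r + 1)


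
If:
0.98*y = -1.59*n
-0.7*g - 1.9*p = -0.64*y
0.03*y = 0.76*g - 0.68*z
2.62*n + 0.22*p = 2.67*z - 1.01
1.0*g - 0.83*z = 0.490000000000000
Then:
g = -71.11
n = -94.85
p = 78.03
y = 153.89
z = -86.26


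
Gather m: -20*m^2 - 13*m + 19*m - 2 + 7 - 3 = -20*m^2 + 6*m + 2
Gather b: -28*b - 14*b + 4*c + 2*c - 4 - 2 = -42*b + 6*c - 6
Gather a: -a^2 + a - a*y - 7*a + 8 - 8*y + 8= -a^2 + a*(-y - 6) - 8*y + 16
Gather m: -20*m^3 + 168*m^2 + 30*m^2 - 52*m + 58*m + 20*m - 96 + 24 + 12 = -20*m^3 + 198*m^2 + 26*m - 60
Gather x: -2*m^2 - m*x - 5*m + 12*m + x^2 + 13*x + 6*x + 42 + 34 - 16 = -2*m^2 + 7*m + x^2 + x*(19 - m) + 60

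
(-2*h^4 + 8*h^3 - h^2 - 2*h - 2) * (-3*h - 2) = 6*h^5 - 20*h^4 - 13*h^3 + 8*h^2 + 10*h + 4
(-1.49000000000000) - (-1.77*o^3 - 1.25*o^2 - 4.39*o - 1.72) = 1.77*o^3 + 1.25*o^2 + 4.39*o + 0.23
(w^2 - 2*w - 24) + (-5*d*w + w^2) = -5*d*w + 2*w^2 - 2*w - 24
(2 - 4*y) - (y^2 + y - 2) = -y^2 - 5*y + 4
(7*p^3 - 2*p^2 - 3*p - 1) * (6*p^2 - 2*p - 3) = 42*p^5 - 26*p^4 - 35*p^3 + 6*p^2 + 11*p + 3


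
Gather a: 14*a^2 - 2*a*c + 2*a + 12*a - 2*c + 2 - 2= 14*a^2 + a*(14 - 2*c) - 2*c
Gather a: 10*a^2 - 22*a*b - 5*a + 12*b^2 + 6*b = 10*a^2 + a*(-22*b - 5) + 12*b^2 + 6*b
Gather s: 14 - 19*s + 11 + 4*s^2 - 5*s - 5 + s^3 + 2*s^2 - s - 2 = s^3 + 6*s^2 - 25*s + 18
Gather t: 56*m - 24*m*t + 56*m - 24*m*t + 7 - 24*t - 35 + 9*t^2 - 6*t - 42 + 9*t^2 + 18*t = 112*m + 18*t^2 + t*(-48*m - 12) - 70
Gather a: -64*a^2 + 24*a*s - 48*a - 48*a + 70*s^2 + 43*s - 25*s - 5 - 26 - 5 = -64*a^2 + a*(24*s - 96) + 70*s^2 + 18*s - 36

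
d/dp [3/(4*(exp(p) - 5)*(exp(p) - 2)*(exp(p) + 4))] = 9*(-exp(2*p) + 2*exp(p) + 6)*exp(p)/(4*(exp(6*p) - 6*exp(5*p) - 27*exp(4*p) + 188*exp(3*p) + 84*exp(2*p) - 1440*exp(p) + 1600))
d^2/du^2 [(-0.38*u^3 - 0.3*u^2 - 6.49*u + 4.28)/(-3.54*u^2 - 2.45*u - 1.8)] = (157.175548*u^3 - 323.226288*u^2 - 463.46112*u - 52.13488)/(44.361864*u^6 + 92.10726*u^5 + 131.41719*u^4 + 108.374525*u^3 + 66.8223*u^2 + 23.814*u + 5.832)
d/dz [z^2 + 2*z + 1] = 2*z + 2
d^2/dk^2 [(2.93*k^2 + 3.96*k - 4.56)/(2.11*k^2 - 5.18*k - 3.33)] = (1.4210854715202e-14*k^4 + 99.3092599999999*k^3 + 1.712898*k^2 + 465.984216*k - 380.425638)/(9.393931*k^6 - 69.185634*k^5 + 125.372613*k^4 + 79.385572*k^3 - 197.862939*k^2 - 172.321506*k - 36.926037)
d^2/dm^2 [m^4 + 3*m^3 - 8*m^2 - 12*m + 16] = 12*m^2 + 18*m - 16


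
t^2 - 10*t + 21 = (t - 7)*(t - 3)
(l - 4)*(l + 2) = l^2 - 2*l - 8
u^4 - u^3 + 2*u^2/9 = u^2*(u - 2/3)*(u - 1/3)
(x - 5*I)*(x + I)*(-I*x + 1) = -I*x^3 - 3*x^2 - 9*I*x + 5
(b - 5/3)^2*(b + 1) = b^3 - 7*b^2/3 - 5*b/9 + 25/9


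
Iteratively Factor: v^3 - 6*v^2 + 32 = (v + 2)*(v^2 - 8*v + 16) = (v - 4)*(v + 2)*(v - 4)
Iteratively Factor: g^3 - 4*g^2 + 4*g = (g - 2)*(g^2 - 2*g) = g*(g - 2)*(g - 2)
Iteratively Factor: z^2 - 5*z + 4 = (z - 4)*(z - 1)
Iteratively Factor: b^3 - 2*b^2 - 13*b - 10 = (b + 2)*(b^2 - 4*b - 5) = (b - 5)*(b + 2)*(b + 1)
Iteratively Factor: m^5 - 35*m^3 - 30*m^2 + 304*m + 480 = (m + 3)*(m^4 - 3*m^3 - 26*m^2 + 48*m + 160) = (m + 3)*(m + 4)*(m^3 - 7*m^2 + 2*m + 40) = (m - 4)*(m + 3)*(m + 4)*(m^2 - 3*m - 10) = (m - 5)*(m - 4)*(m + 3)*(m + 4)*(m + 2)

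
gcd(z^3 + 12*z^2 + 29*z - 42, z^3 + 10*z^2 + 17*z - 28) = z^2 + 6*z - 7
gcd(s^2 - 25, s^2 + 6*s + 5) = s + 5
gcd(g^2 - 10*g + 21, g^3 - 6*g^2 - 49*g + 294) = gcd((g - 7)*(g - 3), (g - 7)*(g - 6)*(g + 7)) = g - 7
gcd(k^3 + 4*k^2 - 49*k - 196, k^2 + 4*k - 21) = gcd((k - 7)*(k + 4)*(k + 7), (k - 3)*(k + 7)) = k + 7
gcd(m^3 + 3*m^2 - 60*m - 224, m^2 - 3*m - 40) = m - 8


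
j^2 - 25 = (j - 5)*(j + 5)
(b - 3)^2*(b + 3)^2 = b^4 - 18*b^2 + 81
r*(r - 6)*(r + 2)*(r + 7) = r^4 + 3*r^3 - 40*r^2 - 84*r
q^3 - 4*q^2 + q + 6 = (q - 3)*(q - 2)*(q + 1)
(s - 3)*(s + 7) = s^2 + 4*s - 21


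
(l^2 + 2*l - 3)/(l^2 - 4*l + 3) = (l + 3)/(l - 3)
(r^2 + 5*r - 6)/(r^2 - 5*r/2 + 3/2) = 2*(r + 6)/(2*r - 3)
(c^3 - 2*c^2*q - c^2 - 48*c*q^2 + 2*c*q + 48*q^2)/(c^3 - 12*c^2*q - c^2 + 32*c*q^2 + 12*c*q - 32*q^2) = (-c - 6*q)/(-c + 4*q)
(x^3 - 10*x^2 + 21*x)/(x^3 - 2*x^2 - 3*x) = (x - 7)/(x + 1)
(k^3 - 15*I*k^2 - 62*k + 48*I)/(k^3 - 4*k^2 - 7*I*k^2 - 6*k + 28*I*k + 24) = (k - 8*I)/(k - 4)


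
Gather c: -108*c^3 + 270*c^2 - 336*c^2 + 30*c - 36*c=-108*c^3 - 66*c^2 - 6*c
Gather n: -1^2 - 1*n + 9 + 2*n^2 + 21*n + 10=2*n^2 + 20*n + 18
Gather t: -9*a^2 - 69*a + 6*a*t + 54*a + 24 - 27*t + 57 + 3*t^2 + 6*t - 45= -9*a^2 - 15*a + 3*t^2 + t*(6*a - 21) + 36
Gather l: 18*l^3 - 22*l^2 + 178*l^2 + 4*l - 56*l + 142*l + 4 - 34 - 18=18*l^3 + 156*l^2 + 90*l - 48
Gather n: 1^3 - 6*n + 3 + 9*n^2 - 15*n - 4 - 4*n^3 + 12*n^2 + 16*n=-4*n^3 + 21*n^2 - 5*n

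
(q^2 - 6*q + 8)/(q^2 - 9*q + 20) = (q - 2)/(q - 5)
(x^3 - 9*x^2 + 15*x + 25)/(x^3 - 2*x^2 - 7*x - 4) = (x^2 - 10*x + 25)/(x^2 - 3*x - 4)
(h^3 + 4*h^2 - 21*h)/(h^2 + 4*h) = (h^2 + 4*h - 21)/(h + 4)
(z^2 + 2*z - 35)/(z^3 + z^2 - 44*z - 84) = (z^2 + 2*z - 35)/(z^3 + z^2 - 44*z - 84)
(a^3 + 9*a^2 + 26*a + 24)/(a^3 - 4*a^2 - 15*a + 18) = (a^2 + 6*a + 8)/(a^2 - 7*a + 6)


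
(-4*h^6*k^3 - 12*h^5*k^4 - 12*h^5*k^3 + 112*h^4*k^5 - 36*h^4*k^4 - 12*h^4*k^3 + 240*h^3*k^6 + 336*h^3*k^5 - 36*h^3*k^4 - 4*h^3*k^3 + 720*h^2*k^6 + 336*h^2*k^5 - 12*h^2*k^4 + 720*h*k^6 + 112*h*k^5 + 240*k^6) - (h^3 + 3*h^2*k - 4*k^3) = -4*h^6*k^3 - 12*h^5*k^4 - 12*h^5*k^3 + 112*h^4*k^5 - 36*h^4*k^4 - 12*h^4*k^3 + 240*h^3*k^6 + 336*h^3*k^5 - 36*h^3*k^4 - 4*h^3*k^3 - h^3 + 720*h^2*k^6 + 336*h^2*k^5 - 12*h^2*k^4 - 3*h^2*k + 720*h*k^6 + 112*h*k^5 + 240*k^6 + 4*k^3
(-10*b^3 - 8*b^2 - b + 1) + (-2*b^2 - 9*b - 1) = -10*b^3 - 10*b^2 - 10*b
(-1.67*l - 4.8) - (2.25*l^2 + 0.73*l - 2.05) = -2.25*l^2 - 2.4*l - 2.75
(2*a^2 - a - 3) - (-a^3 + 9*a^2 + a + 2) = a^3 - 7*a^2 - 2*a - 5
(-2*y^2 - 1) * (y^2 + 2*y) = -2*y^4 - 4*y^3 - y^2 - 2*y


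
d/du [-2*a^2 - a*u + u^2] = -a + 2*u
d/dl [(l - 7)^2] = 2*l - 14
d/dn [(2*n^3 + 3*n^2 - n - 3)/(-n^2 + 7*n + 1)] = 2*(-n^4 + 14*n^3 + 13*n^2 + 10)/(n^4 - 14*n^3 + 47*n^2 + 14*n + 1)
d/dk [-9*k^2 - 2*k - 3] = -18*k - 2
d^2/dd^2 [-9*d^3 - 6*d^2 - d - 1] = -54*d - 12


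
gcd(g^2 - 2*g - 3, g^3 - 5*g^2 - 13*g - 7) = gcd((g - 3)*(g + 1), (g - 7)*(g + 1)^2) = g + 1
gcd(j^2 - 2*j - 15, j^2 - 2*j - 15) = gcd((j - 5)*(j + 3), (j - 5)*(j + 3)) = j^2 - 2*j - 15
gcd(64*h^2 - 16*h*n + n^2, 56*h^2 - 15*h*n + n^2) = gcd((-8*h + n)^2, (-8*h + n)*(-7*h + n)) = 8*h - n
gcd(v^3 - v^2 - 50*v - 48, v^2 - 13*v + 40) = v - 8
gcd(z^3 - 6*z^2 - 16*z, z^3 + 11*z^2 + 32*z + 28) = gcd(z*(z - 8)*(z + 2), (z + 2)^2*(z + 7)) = z + 2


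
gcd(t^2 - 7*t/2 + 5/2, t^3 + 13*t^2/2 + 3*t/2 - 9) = t - 1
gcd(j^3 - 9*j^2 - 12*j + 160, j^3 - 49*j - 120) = j - 8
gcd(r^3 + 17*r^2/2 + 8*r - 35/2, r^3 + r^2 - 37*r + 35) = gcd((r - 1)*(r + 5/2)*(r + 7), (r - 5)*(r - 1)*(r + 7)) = r^2 + 6*r - 7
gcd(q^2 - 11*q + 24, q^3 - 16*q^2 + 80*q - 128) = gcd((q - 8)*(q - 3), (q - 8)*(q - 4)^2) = q - 8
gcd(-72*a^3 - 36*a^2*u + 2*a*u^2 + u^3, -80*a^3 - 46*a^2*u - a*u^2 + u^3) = 2*a + u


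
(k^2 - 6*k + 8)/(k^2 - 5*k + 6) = (k - 4)/(k - 3)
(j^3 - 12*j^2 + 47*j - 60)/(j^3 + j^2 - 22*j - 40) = (j^2 - 7*j + 12)/(j^2 + 6*j + 8)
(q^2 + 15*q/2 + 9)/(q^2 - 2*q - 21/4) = 2*(q + 6)/(2*q - 7)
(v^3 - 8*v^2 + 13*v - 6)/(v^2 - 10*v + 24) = (v^2 - 2*v + 1)/(v - 4)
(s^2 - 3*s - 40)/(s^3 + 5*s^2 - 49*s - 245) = (s - 8)/(s^2 - 49)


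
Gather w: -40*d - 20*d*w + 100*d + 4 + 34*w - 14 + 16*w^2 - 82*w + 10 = 60*d + 16*w^2 + w*(-20*d - 48)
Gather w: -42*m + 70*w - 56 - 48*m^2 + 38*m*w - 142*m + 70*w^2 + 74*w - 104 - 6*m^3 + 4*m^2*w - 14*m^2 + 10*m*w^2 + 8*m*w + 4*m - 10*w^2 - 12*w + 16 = -6*m^3 - 62*m^2 - 180*m + w^2*(10*m + 60) + w*(4*m^2 + 46*m + 132) - 144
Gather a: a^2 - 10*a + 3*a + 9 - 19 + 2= a^2 - 7*a - 8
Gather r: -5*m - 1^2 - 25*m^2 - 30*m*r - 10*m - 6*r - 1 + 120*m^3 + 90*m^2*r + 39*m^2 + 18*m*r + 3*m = 120*m^3 + 14*m^2 - 12*m + r*(90*m^2 - 12*m - 6) - 2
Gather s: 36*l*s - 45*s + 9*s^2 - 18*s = 9*s^2 + s*(36*l - 63)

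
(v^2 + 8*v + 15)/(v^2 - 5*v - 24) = (v + 5)/(v - 8)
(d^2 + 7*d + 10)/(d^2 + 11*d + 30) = (d + 2)/(d + 6)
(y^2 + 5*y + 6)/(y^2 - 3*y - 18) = (y + 2)/(y - 6)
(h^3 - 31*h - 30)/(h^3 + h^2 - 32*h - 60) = (h + 1)/(h + 2)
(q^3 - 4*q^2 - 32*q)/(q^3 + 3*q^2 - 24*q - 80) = q*(q - 8)/(q^2 - q - 20)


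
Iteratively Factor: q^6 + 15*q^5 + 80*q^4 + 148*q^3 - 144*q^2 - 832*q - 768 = (q + 3)*(q^5 + 12*q^4 + 44*q^3 + 16*q^2 - 192*q - 256) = (q - 2)*(q + 3)*(q^4 + 14*q^3 + 72*q^2 + 160*q + 128) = (q - 2)*(q + 3)*(q + 4)*(q^3 + 10*q^2 + 32*q + 32) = (q - 2)*(q + 2)*(q + 3)*(q + 4)*(q^2 + 8*q + 16) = (q - 2)*(q + 2)*(q + 3)*(q + 4)^2*(q + 4)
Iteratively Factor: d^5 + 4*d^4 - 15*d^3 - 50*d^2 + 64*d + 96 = (d - 3)*(d^4 + 7*d^3 + 6*d^2 - 32*d - 32) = (d - 3)*(d + 1)*(d^3 + 6*d^2 - 32) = (d - 3)*(d + 1)*(d + 4)*(d^2 + 2*d - 8) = (d - 3)*(d + 1)*(d + 4)^2*(d - 2)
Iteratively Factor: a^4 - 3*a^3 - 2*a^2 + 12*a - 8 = (a - 2)*(a^3 - a^2 - 4*a + 4) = (a - 2)*(a - 1)*(a^2 - 4) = (a - 2)^2*(a - 1)*(a + 2)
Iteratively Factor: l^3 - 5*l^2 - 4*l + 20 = (l - 2)*(l^2 - 3*l - 10) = (l - 5)*(l - 2)*(l + 2)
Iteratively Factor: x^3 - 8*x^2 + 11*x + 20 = (x - 4)*(x^2 - 4*x - 5) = (x - 4)*(x + 1)*(x - 5)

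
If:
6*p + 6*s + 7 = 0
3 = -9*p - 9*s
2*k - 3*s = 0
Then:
No Solution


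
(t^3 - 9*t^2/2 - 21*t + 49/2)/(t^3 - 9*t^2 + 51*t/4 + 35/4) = 2*(2*t^2 + 5*t - 7)/(4*t^2 - 8*t - 5)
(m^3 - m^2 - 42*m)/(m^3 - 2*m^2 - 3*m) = (-m^2 + m + 42)/(-m^2 + 2*m + 3)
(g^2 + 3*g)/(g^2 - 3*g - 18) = g/(g - 6)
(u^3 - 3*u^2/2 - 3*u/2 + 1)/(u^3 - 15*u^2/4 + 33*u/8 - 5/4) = 4*(u + 1)/(4*u - 5)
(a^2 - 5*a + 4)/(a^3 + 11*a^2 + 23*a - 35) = (a - 4)/(a^2 + 12*a + 35)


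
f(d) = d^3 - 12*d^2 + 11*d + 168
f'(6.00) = -25.00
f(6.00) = 18.00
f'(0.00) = 11.00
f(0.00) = 168.00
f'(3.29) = -35.49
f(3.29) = 109.91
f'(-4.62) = 185.91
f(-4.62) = -237.56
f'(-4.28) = 168.68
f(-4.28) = -177.30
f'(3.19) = -35.03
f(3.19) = 113.44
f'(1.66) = -20.57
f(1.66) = 157.77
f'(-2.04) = 72.44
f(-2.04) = 87.13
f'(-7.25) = 342.69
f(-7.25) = -923.58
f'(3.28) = -35.44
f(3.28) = 110.27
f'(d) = 3*d^2 - 24*d + 11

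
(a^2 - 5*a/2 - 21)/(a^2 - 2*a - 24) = (a + 7/2)/(a + 4)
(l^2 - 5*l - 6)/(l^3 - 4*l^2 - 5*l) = (l - 6)/(l*(l - 5))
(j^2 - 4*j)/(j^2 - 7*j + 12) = j/(j - 3)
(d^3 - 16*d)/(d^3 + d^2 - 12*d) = (d - 4)/(d - 3)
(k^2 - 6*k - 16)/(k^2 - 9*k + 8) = (k + 2)/(k - 1)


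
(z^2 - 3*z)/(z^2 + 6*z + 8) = z*(z - 3)/(z^2 + 6*z + 8)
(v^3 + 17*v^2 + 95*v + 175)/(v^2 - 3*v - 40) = (v^2 + 12*v + 35)/(v - 8)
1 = 1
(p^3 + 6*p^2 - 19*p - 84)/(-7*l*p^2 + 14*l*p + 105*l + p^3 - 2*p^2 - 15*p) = (p^2 + 3*p - 28)/(-7*l*p + 35*l + p^2 - 5*p)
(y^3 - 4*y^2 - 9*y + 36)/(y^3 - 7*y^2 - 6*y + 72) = (y - 3)/(y - 6)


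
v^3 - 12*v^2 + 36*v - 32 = (v - 8)*(v - 2)^2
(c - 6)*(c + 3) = c^2 - 3*c - 18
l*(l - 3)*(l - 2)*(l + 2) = l^4 - 3*l^3 - 4*l^2 + 12*l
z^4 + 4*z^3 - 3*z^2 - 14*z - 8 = (z - 2)*(z + 1)^2*(z + 4)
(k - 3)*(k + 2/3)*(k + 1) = k^3 - 4*k^2/3 - 13*k/3 - 2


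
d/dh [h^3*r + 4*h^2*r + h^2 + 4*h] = 3*h^2*r + 8*h*r + 2*h + 4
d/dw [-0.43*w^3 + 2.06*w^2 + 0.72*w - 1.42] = -1.29*w^2 + 4.12*w + 0.72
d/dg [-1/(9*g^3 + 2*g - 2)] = (27*g^2 + 2)/(9*g^3 + 2*g - 2)^2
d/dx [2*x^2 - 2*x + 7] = 4*x - 2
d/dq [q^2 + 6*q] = 2*q + 6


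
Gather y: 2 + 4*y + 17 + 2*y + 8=6*y + 27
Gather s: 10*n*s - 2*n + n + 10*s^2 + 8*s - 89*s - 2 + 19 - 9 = -n + 10*s^2 + s*(10*n - 81) + 8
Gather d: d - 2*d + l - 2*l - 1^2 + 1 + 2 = -d - l + 2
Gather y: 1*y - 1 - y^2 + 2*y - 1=-y^2 + 3*y - 2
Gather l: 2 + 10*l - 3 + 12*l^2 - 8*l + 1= 12*l^2 + 2*l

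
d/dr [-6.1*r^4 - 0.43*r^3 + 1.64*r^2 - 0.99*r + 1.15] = -24.4*r^3 - 1.29*r^2 + 3.28*r - 0.99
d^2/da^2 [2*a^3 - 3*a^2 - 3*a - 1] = 12*a - 6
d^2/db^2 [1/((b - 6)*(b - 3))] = 2*((b - 6)^2 + (b - 6)*(b - 3) + (b - 3)^2)/((b - 6)^3*(b - 3)^3)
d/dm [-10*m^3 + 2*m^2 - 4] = 2*m*(2 - 15*m)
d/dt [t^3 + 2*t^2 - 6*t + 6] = 3*t^2 + 4*t - 6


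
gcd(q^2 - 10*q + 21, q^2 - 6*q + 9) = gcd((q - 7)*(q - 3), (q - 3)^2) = q - 3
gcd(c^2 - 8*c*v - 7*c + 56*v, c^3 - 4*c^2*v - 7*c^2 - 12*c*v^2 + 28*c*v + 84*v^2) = c - 7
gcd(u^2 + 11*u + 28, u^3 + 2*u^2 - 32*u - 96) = u + 4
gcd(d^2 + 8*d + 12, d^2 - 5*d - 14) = d + 2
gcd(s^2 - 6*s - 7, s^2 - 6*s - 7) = s^2 - 6*s - 7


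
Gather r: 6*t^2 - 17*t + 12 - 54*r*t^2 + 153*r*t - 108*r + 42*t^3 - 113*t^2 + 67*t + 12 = r*(-54*t^2 + 153*t - 108) + 42*t^3 - 107*t^2 + 50*t + 24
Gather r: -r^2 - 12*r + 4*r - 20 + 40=-r^2 - 8*r + 20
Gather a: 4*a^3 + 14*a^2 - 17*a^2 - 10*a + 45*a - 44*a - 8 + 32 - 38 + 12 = 4*a^3 - 3*a^2 - 9*a - 2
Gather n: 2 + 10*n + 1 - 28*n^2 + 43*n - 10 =-28*n^2 + 53*n - 7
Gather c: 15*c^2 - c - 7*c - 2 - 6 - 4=15*c^2 - 8*c - 12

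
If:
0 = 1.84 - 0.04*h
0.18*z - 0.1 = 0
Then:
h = 46.00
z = 0.56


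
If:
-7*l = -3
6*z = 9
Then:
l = 3/7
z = 3/2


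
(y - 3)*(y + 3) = y^2 - 9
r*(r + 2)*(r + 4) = r^3 + 6*r^2 + 8*r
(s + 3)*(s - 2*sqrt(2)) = s^2 - 2*sqrt(2)*s + 3*s - 6*sqrt(2)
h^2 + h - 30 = (h - 5)*(h + 6)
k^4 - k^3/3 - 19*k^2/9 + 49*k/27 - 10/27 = (k - 1)*(k - 2/3)*(k - 1/3)*(k + 5/3)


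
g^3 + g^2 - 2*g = g*(g - 1)*(g + 2)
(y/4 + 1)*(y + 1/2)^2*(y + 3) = y^4/4 + 2*y^3 + 77*y^2/16 + 55*y/16 + 3/4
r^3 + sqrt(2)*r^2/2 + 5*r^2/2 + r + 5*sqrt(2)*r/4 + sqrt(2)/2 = (r + 1/2)*(r + 2)*(r + sqrt(2)/2)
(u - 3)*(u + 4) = u^2 + u - 12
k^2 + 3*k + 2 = (k + 1)*(k + 2)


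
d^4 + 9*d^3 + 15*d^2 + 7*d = d*(d + 1)^2*(d + 7)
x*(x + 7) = x^2 + 7*x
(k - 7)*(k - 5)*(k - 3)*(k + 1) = k^4 - 14*k^3 + 56*k^2 - 34*k - 105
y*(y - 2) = y^2 - 2*y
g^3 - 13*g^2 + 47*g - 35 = (g - 7)*(g - 5)*(g - 1)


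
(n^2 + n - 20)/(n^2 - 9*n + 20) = (n + 5)/(n - 5)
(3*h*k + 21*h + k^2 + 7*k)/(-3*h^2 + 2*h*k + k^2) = (-k - 7)/(h - k)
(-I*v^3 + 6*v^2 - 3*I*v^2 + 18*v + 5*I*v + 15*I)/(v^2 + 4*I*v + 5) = (-I*v^2 + v*(1 - 3*I) + 3)/(v - I)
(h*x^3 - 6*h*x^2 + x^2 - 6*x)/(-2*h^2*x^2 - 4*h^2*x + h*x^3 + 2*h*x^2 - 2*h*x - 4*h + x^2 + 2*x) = x*(x - 6)/(-2*h*x - 4*h + x^2 + 2*x)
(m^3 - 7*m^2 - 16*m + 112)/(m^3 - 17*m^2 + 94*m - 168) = (m + 4)/(m - 6)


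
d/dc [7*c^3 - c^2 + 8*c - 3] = 21*c^2 - 2*c + 8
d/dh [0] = 0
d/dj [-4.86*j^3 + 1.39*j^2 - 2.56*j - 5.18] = -14.58*j^2 + 2.78*j - 2.56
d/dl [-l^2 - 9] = -2*l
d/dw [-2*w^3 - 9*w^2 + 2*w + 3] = -6*w^2 - 18*w + 2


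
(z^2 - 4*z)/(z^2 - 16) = z/(z + 4)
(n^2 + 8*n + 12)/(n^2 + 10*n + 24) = (n + 2)/(n + 4)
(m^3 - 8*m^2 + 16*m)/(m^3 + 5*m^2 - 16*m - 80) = m*(m - 4)/(m^2 + 9*m + 20)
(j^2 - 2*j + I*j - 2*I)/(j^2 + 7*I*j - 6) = (j - 2)/(j + 6*I)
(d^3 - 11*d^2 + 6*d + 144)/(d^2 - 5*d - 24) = d - 6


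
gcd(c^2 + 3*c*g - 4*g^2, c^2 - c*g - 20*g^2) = c + 4*g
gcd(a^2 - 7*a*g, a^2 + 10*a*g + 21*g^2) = 1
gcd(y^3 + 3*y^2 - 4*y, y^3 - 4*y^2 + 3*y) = y^2 - y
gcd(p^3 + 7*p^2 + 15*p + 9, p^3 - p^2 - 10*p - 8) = p + 1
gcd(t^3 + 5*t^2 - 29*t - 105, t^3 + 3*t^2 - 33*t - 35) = t^2 + 2*t - 35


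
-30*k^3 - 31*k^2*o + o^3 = (-6*k + o)*(k + o)*(5*k + o)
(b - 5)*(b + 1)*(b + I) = b^3 - 4*b^2 + I*b^2 - 5*b - 4*I*b - 5*I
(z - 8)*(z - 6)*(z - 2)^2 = z^4 - 18*z^3 + 108*z^2 - 248*z + 192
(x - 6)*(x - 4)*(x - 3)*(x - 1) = x^4 - 14*x^3 + 67*x^2 - 126*x + 72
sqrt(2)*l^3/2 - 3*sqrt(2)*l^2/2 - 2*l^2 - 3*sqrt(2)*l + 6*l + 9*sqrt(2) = (l - 3)*(l - 3*sqrt(2))*(sqrt(2)*l/2 + 1)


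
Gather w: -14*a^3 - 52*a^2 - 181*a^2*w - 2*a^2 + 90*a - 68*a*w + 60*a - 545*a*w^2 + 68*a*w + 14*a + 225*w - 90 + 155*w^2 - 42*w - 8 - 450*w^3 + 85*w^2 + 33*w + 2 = -14*a^3 - 54*a^2 + 164*a - 450*w^3 + w^2*(240 - 545*a) + w*(216 - 181*a^2) - 96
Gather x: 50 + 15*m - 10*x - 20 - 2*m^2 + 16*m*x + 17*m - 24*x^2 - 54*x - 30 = -2*m^2 + 32*m - 24*x^2 + x*(16*m - 64)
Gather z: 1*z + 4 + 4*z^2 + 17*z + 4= 4*z^2 + 18*z + 8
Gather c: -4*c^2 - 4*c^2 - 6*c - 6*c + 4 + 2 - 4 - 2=-8*c^2 - 12*c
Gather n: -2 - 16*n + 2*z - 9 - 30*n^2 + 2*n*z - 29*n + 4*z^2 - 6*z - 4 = -30*n^2 + n*(2*z - 45) + 4*z^2 - 4*z - 15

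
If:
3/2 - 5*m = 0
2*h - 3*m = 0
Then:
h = 9/20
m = 3/10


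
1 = 1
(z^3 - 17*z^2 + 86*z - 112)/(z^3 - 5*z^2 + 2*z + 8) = (z^2 - 15*z + 56)/(z^2 - 3*z - 4)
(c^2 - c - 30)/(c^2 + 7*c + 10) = (c - 6)/(c + 2)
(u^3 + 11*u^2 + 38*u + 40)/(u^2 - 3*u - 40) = (u^2 + 6*u + 8)/(u - 8)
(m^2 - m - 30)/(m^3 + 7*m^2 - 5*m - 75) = (m - 6)/(m^2 + 2*m - 15)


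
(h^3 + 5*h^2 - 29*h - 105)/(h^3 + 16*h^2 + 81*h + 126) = (h - 5)/(h + 6)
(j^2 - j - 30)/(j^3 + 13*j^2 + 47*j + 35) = (j - 6)/(j^2 + 8*j + 7)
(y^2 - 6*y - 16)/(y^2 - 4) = (y - 8)/(y - 2)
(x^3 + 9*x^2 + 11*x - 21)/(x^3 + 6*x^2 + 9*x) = (x^2 + 6*x - 7)/(x*(x + 3))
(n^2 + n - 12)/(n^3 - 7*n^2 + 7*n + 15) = (n + 4)/(n^2 - 4*n - 5)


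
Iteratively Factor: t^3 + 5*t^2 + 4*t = (t + 1)*(t^2 + 4*t) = t*(t + 1)*(t + 4)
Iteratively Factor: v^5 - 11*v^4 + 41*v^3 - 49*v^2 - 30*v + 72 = (v - 3)*(v^4 - 8*v^3 + 17*v^2 + 2*v - 24) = (v - 3)^2*(v^3 - 5*v^2 + 2*v + 8) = (v - 4)*(v - 3)^2*(v^2 - v - 2) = (v - 4)*(v - 3)^2*(v + 1)*(v - 2)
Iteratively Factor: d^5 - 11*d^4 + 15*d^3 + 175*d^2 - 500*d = (d)*(d^4 - 11*d^3 + 15*d^2 + 175*d - 500) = d*(d + 4)*(d^3 - 15*d^2 + 75*d - 125) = d*(d - 5)*(d + 4)*(d^2 - 10*d + 25) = d*(d - 5)^2*(d + 4)*(d - 5)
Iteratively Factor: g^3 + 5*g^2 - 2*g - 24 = (g + 3)*(g^2 + 2*g - 8) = (g + 3)*(g + 4)*(g - 2)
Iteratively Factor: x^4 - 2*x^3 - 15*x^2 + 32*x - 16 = (x - 4)*(x^3 + 2*x^2 - 7*x + 4) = (x - 4)*(x - 1)*(x^2 + 3*x - 4) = (x - 4)*(x - 1)*(x + 4)*(x - 1)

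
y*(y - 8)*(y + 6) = y^3 - 2*y^2 - 48*y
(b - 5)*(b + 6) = b^2 + b - 30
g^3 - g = g*(g - 1)*(g + 1)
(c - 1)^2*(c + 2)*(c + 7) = c^4 + 7*c^3 - 3*c^2 - 19*c + 14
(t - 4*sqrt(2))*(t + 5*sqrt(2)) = t^2 + sqrt(2)*t - 40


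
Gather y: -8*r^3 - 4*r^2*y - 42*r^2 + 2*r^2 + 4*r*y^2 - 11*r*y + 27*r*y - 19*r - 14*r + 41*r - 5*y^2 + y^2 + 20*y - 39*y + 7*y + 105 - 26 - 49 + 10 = -8*r^3 - 40*r^2 + 8*r + y^2*(4*r - 4) + y*(-4*r^2 + 16*r - 12) + 40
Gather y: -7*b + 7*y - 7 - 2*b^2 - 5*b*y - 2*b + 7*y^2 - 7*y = -2*b^2 - 5*b*y - 9*b + 7*y^2 - 7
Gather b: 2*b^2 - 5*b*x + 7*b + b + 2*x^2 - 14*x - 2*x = 2*b^2 + b*(8 - 5*x) + 2*x^2 - 16*x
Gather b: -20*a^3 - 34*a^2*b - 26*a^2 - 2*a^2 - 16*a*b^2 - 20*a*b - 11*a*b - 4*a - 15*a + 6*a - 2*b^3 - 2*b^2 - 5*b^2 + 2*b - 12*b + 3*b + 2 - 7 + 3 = -20*a^3 - 28*a^2 - 13*a - 2*b^3 + b^2*(-16*a - 7) + b*(-34*a^2 - 31*a - 7) - 2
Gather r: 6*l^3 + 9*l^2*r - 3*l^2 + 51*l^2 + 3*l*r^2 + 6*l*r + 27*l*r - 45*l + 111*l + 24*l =6*l^3 + 48*l^2 + 3*l*r^2 + 90*l + r*(9*l^2 + 33*l)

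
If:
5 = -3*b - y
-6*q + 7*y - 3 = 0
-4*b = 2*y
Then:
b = -5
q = 67/6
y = 10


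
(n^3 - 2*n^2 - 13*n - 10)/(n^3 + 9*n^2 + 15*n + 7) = (n^2 - 3*n - 10)/(n^2 + 8*n + 7)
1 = 1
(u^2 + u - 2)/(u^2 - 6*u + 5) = (u + 2)/(u - 5)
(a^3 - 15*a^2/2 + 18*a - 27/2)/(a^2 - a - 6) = (2*a^2 - 9*a + 9)/(2*(a + 2))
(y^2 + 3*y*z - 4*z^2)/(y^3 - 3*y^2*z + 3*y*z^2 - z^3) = (y + 4*z)/(y^2 - 2*y*z + z^2)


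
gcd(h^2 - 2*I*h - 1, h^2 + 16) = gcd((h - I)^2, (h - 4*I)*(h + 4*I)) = 1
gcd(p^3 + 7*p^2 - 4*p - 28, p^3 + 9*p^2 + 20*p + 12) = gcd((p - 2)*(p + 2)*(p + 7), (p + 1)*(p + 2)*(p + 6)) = p + 2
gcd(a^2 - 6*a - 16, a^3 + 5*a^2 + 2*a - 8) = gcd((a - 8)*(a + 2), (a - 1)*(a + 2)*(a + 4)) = a + 2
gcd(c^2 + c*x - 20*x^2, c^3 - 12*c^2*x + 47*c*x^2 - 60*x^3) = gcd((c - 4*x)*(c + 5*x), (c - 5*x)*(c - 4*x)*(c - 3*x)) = -c + 4*x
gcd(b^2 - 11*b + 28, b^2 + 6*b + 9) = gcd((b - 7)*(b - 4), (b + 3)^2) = 1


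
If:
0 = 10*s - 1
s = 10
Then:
No Solution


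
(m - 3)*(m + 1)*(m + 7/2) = m^3 + 3*m^2/2 - 10*m - 21/2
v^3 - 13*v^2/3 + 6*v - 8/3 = (v - 2)*(v - 4/3)*(v - 1)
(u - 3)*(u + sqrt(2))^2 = u^3 - 3*u^2 + 2*sqrt(2)*u^2 - 6*sqrt(2)*u + 2*u - 6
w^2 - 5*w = w*(w - 5)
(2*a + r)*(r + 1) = 2*a*r + 2*a + r^2 + r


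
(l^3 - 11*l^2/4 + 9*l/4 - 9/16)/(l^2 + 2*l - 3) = (16*l^3 - 44*l^2 + 36*l - 9)/(16*(l^2 + 2*l - 3))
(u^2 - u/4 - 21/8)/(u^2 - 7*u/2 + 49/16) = 2*(2*u + 3)/(4*u - 7)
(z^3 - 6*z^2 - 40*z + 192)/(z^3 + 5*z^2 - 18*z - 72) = (z - 8)/(z + 3)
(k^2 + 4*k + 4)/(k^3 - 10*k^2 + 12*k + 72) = (k + 2)/(k^2 - 12*k + 36)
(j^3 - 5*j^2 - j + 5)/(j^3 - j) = (j - 5)/j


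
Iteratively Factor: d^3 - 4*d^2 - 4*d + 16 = (d - 2)*(d^2 - 2*d - 8) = (d - 2)*(d + 2)*(d - 4)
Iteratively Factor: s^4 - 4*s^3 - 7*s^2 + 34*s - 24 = (s - 2)*(s^3 - 2*s^2 - 11*s + 12) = (s - 2)*(s - 1)*(s^2 - s - 12) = (s - 4)*(s - 2)*(s - 1)*(s + 3)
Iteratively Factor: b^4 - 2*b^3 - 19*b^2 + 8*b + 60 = (b - 5)*(b^3 + 3*b^2 - 4*b - 12) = (b - 5)*(b + 2)*(b^2 + b - 6) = (b - 5)*(b - 2)*(b + 2)*(b + 3)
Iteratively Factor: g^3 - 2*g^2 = (g - 2)*(g^2) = g*(g - 2)*(g)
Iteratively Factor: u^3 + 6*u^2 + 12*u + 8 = (u + 2)*(u^2 + 4*u + 4) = (u + 2)^2*(u + 2)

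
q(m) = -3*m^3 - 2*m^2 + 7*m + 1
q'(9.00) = -758.00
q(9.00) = -2285.00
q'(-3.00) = -62.00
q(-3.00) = 43.00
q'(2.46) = -57.30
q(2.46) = -38.54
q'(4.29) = -175.80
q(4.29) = -242.64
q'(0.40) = 3.96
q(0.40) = 3.29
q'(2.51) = -59.74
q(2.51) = -41.47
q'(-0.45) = 6.98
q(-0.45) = -2.28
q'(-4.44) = -152.66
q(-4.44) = 193.08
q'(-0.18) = 7.43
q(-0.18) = -0.31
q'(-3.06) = -65.03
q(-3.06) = 46.81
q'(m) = -9*m^2 - 4*m + 7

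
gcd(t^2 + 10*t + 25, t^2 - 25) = t + 5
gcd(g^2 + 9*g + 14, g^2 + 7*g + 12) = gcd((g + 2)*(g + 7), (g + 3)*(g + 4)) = 1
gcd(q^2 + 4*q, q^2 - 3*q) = q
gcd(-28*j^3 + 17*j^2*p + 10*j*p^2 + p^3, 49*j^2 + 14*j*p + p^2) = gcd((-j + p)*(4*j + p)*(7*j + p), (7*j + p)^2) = 7*j + p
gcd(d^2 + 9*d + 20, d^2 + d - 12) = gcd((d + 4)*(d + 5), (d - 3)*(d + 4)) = d + 4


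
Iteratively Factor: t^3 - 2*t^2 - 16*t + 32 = (t + 4)*(t^2 - 6*t + 8) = (t - 4)*(t + 4)*(t - 2)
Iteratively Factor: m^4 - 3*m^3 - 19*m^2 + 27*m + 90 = (m - 5)*(m^3 + 2*m^2 - 9*m - 18) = (m - 5)*(m + 3)*(m^2 - m - 6) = (m - 5)*(m + 2)*(m + 3)*(m - 3)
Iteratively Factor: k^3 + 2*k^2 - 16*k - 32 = (k + 4)*(k^2 - 2*k - 8) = (k + 2)*(k + 4)*(k - 4)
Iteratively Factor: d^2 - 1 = (d + 1)*(d - 1)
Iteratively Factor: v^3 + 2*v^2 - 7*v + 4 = (v + 4)*(v^2 - 2*v + 1) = (v - 1)*(v + 4)*(v - 1)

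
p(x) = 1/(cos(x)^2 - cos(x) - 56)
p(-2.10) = -0.02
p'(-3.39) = -0.00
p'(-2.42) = 0.00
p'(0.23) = 0.00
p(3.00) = -0.02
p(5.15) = -0.02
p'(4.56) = 0.00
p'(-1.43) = 0.00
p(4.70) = -0.02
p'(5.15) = 0.00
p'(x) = (2*sin(x)*cos(x) - sin(x))/(cos(x)^2 - cos(x) - 56)^2 = (2*cos(x) - 1)*sin(x)/(sin(x)^2 + cos(x) + 55)^2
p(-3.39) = -0.02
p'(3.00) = 0.00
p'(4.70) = 0.00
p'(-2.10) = 0.00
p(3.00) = -0.02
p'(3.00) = 0.00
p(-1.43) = -0.02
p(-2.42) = -0.02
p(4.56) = -0.02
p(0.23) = -0.02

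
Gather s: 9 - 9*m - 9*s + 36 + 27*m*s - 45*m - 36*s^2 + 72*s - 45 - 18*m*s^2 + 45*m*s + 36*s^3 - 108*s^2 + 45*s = -54*m + 36*s^3 + s^2*(-18*m - 144) + s*(72*m + 108)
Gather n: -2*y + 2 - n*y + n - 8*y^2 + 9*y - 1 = n*(1 - y) - 8*y^2 + 7*y + 1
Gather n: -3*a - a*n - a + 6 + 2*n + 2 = -4*a + n*(2 - a) + 8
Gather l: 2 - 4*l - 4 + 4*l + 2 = 0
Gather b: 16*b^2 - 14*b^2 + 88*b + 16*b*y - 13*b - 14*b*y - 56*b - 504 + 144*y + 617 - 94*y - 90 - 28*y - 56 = 2*b^2 + b*(2*y + 19) + 22*y - 33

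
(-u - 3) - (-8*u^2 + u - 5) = 8*u^2 - 2*u + 2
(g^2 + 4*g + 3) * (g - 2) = g^3 + 2*g^2 - 5*g - 6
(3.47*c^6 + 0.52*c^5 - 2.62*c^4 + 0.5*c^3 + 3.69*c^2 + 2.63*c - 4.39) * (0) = 0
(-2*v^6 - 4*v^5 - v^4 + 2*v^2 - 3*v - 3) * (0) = 0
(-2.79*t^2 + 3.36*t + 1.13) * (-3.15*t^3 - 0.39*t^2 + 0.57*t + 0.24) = 8.7885*t^5 - 9.4959*t^4 - 6.4602*t^3 + 0.8049*t^2 + 1.4505*t + 0.2712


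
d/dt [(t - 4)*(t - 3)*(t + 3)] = 3*t^2 - 8*t - 9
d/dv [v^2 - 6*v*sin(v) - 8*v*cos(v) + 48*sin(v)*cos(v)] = 8*v*sin(v) - 6*v*cos(v) + 2*v - 6*sin(v) - 8*cos(v) + 48*cos(2*v)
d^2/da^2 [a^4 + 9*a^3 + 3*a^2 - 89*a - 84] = 12*a^2 + 54*a + 6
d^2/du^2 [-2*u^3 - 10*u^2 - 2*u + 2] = -12*u - 20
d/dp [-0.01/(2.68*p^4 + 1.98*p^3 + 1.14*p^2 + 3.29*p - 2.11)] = (0.1072*p^3 + 0.0594*p^2 + 0.0228*p + 0.0329)/(2.68*p^4 + 1.98*p^3 + 1.14*p^2 + 3.29*p - 2.11)^2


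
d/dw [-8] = 0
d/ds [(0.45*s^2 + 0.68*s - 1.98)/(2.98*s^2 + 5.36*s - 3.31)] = (0.3856*s^2 + 8.8218*s + 8.362)/(8.8804*s^4 + 31.9456*s^3 + 9.00200000000001*s^2 - 35.4832*s + 10.9561)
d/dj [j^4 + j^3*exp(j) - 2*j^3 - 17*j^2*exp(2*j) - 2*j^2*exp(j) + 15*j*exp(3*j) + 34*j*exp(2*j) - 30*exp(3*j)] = j^3*exp(j) + 4*j^3 - 34*j^2*exp(2*j) + j^2*exp(j) - 6*j^2 + 45*j*exp(3*j) + 34*j*exp(2*j) - 4*j*exp(j) - 75*exp(3*j) + 34*exp(2*j)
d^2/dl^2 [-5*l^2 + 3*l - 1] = -10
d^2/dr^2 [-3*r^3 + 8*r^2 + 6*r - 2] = 16 - 18*r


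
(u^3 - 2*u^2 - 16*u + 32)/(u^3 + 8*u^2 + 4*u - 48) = (u - 4)/(u + 6)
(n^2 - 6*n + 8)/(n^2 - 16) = (n - 2)/(n + 4)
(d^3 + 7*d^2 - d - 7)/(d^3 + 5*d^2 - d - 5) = (d + 7)/(d + 5)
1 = 1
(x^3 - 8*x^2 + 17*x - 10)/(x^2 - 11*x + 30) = (x^2 - 3*x + 2)/(x - 6)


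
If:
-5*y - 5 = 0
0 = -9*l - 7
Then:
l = -7/9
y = -1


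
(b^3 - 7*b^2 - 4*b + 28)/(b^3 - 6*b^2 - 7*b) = (b^2 - 4)/(b*(b + 1))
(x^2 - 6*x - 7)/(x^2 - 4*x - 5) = (x - 7)/(x - 5)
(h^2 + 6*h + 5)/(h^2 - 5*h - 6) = (h + 5)/(h - 6)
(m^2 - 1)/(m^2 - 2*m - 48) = (1 - m^2)/(-m^2 + 2*m + 48)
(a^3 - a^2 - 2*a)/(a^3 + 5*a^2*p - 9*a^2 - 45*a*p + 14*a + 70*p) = a*(a + 1)/(a^2 + 5*a*p - 7*a - 35*p)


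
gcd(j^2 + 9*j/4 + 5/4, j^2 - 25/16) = j + 5/4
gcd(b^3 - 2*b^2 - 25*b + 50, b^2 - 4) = b - 2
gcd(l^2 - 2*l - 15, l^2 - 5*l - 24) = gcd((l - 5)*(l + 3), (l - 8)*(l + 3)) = l + 3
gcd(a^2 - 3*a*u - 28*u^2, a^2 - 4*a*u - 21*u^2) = -a + 7*u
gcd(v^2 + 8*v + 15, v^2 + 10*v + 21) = v + 3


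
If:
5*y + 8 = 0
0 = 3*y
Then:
No Solution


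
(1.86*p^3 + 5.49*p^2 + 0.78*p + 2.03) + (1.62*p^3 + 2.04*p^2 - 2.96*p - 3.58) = 3.48*p^3 + 7.53*p^2 - 2.18*p - 1.55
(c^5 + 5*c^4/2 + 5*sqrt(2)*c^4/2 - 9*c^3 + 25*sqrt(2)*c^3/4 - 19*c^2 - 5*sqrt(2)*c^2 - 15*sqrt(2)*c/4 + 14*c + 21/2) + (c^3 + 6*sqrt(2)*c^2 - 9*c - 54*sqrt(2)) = c^5 + 5*c^4/2 + 5*sqrt(2)*c^4/2 - 8*c^3 + 25*sqrt(2)*c^3/4 - 19*c^2 + sqrt(2)*c^2 - 15*sqrt(2)*c/4 + 5*c - 54*sqrt(2) + 21/2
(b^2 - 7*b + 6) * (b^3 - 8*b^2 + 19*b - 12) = b^5 - 15*b^4 + 81*b^3 - 193*b^2 + 198*b - 72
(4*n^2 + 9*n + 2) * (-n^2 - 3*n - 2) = -4*n^4 - 21*n^3 - 37*n^2 - 24*n - 4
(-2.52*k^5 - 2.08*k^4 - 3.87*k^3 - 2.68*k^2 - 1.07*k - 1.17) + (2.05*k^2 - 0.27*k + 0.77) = -2.52*k^5 - 2.08*k^4 - 3.87*k^3 - 0.63*k^2 - 1.34*k - 0.4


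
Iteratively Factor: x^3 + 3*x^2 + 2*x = (x + 2)*(x^2 + x) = (x + 1)*(x + 2)*(x)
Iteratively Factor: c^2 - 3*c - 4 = (c + 1)*(c - 4)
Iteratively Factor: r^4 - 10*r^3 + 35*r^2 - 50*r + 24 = (r - 4)*(r^3 - 6*r^2 + 11*r - 6) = (r - 4)*(r - 2)*(r^2 - 4*r + 3) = (r - 4)*(r - 2)*(r - 1)*(r - 3)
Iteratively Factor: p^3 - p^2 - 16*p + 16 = (p + 4)*(p^2 - 5*p + 4) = (p - 1)*(p + 4)*(p - 4)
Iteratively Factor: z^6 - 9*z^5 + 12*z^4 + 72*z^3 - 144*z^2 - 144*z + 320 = (z + 2)*(z^5 - 11*z^4 + 34*z^3 + 4*z^2 - 152*z + 160) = (z + 2)^2*(z^4 - 13*z^3 + 60*z^2 - 116*z + 80) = (z - 5)*(z + 2)^2*(z^3 - 8*z^2 + 20*z - 16) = (z - 5)*(z - 2)*(z + 2)^2*(z^2 - 6*z + 8) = (z - 5)*(z - 2)^2*(z + 2)^2*(z - 4)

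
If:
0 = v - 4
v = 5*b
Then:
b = 4/5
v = 4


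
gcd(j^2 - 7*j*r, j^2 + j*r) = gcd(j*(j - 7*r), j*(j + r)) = j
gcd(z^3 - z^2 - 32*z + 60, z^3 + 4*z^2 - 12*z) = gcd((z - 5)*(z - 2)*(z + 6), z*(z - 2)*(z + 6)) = z^2 + 4*z - 12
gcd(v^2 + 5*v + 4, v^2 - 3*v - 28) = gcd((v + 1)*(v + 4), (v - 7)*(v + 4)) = v + 4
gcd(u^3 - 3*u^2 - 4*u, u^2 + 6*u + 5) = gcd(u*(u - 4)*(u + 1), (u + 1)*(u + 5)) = u + 1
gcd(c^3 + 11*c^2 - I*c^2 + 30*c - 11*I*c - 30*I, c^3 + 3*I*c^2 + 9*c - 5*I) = c - I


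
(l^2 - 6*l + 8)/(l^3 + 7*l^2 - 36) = (l - 4)/(l^2 + 9*l + 18)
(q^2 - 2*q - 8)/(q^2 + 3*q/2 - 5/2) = 2*(q^2 - 2*q - 8)/(2*q^2 + 3*q - 5)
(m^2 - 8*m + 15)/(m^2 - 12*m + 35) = (m - 3)/(m - 7)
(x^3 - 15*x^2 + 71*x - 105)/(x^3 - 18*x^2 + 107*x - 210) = (x - 3)/(x - 6)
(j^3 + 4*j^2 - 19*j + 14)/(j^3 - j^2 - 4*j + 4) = (j + 7)/(j + 2)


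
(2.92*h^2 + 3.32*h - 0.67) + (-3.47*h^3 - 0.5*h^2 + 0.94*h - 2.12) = -3.47*h^3 + 2.42*h^2 + 4.26*h - 2.79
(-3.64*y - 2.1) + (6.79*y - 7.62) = 3.15*y - 9.72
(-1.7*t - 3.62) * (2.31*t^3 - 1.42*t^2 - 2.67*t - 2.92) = -3.927*t^4 - 5.9482*t^3 + 9.6794*t^2 + 14.6294*t + 10.5704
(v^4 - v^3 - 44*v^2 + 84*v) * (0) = 0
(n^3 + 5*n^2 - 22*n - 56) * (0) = 0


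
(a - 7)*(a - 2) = a^2 - 9*a + 14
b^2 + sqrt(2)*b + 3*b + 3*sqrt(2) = (b + 3)*(b + sqrt(2))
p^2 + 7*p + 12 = (p + 3)*(p + 4)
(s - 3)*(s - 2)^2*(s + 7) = s^4 - 33*s^2 + 100*s - 84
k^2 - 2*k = k*(k - 2)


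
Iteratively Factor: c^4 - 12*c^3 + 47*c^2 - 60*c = (c - 3)*(c^3 - 9*c^2 + 20*c) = (c - 4)*(c - 3)*(c^2 - 5*c) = c*(c - 4)*(c - 3)*(c - 5)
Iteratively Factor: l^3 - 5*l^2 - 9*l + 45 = (l + 3)*(l^2 - 8*l + 15) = (l - 3)*(l + 3)*(l - 5)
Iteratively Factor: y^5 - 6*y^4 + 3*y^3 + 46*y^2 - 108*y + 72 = (y + 3)*(y^4 - 9*y^3 + 30*y^2 - 44*y + 24) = (y - 3)*(y + 3)*(y^3 - 6*y^2 + 12*y - 8) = (y - 3)*(y - 2)*(y + 3)*(y^2 - 4*y + 4) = (y - 3)*(y - 2)^2*(y + 3)*(y - 2)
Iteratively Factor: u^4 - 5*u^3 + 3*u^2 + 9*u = (u + 1)*(u^3 - 6*u^2 + 9*u) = u*(u + 1)*(u^2 - 6*u + 9) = u*(u - 3)*(u + 1)*(u - 3)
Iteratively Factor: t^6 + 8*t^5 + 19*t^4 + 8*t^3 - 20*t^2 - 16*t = (t)*(t^5 + 8*t^4 + 19*t^3 + 8*t^2 - 20*t - 16) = t*(t - 1)*(t^4 + 9*t^3 + 28*t^2 + 36*t + 16) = t*(t - 1)*(t + 2)*(t^3 + 7*t^2 + 14*t + 8) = t*(t - 1)*(t + 2)^2*(t^2 + 5*t + 4) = t*(t - 1)*(t + 2)^2*(t + 4)*(t + 1)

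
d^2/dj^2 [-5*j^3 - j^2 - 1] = -30*j - 2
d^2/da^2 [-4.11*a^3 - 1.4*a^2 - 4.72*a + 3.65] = -24.66*a - 2.8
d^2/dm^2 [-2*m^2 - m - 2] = -4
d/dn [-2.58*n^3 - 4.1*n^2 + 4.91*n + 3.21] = -7.74*n^2 - 8.2*n + 4.91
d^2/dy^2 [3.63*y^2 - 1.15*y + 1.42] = 7.26000000000000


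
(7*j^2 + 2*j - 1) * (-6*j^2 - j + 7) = -42*j^4 - 19*j^3 + 53*j^2 + 15*j - 7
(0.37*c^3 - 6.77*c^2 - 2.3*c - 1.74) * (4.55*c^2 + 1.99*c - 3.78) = 1.6835*c^5 - 30.0672*c^4 - 25.3359*c^3 + 13.0966*c^2 + 5.2314*c + 6.5772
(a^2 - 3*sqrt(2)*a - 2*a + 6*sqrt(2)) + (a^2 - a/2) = 2*a^2 - 3*sqrt(2)*a - 5*a/2 + 6*sqrt(2)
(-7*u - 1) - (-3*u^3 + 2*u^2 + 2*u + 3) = 3*u^3 - 2*u^2 - 9*u - 4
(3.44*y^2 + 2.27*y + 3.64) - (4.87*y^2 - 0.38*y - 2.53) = -1.43*y^2 + 2.65*y + 6.17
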